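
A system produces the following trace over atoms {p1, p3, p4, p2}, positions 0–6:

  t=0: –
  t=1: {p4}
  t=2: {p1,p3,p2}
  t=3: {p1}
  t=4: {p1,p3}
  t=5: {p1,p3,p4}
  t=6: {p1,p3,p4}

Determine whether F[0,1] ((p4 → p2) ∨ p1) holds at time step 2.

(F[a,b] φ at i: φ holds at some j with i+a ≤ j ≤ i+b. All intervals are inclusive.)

Check ((p4 → p2) ∨ p1) at each j in [2,3]:
  j=2: true
  j=3: true
Found at j=2 → formula holds.

Holds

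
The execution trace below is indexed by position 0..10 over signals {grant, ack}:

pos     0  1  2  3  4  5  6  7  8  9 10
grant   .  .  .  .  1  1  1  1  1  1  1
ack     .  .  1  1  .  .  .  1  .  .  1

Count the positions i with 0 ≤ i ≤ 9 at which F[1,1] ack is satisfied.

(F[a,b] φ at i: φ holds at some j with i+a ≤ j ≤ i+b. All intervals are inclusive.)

Evaluate at each i in [0,9]:
  i=0: ✗ (none in [1,1])
  i=1: ✓ (witness j=2)
  i=2: ✓ (witness j=3)
  i=3: ✗ (none in [4,4])
  i=4: ✗ (none in [5,5])
  i=5: ✗ (none in [6,6])
  i=6: ✓ (witness j=7)
  i=7: ✗ (none in [8,8])
  i=8: ✗ (none in [9,9])
  i=9: ✓ (witness j=10)
Positions where it holds: {1, 2, 6, 9} → 4.

4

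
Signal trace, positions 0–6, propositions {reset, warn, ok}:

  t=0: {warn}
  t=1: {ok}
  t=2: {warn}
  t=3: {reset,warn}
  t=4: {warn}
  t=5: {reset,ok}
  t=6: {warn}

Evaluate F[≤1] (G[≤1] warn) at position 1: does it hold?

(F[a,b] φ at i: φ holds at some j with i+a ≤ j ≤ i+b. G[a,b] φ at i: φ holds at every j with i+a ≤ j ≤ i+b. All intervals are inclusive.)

Holds

Check G[≤1] warn at each j in [1,2]:
  j=1: fails at 1
  j=2: holds on [2,3]
Found at j=2 → formula holds.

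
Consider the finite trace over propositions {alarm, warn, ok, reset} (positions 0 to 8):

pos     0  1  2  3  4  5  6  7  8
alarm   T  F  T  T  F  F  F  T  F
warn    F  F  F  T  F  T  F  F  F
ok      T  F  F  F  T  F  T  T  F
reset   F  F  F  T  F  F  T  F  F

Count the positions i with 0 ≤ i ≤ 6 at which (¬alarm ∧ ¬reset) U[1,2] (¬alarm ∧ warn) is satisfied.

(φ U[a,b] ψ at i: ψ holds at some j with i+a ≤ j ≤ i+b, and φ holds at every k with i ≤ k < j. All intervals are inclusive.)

Evaluate at each i in [0,6]:
  i=0: ✗ (no rhs in [1,2])
  i=1: ✗ (no rhs in [2,3])
  i=2: ✗ (no rhs in [3,4])
  i=3: ✗ (lhs fails at k=3 before rhs at j=5)
  i=4: ✓ (rhs at j=5; lhs holds on [4,4])
  i=5: ✗ (no rhs in [6,7])
  i=6: ✗ (no rhs in [7,8])
Positions where it holds: {4} → 1.

1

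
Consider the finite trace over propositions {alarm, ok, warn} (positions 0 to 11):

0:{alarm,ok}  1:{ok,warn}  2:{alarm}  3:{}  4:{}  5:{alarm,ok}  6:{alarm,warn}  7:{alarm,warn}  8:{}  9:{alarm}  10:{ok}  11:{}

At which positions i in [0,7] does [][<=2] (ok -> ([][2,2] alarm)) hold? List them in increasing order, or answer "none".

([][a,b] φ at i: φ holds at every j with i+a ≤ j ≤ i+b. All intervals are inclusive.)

2, 3, 4, 5, 6, 7

Evaluate at each i in [0,7]:
  i=0: ✗ (fails at j=1)
  i=1: ✗ (fails at j=1)
  i=2: ✓ (all of [2,4])
  i=3: ✓ (all of [3,5])
  i=4: ✓ (all of [4,6])
  i=5: ✓ (all of [5,7])
  i=6: ✓ (all of [6,8])
  i=7: ✓ (all of [7,9])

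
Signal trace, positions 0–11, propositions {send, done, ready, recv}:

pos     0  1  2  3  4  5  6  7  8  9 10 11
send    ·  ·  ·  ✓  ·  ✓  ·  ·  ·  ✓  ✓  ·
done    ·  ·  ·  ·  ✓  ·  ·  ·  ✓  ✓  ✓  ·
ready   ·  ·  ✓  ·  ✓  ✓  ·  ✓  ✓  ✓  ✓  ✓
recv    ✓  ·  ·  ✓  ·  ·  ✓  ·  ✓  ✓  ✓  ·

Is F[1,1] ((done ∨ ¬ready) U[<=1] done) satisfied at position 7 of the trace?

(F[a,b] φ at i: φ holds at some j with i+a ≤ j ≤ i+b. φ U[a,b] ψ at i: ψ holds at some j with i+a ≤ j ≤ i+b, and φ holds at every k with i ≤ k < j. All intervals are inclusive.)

True

Check ((done ∨ ¬ready) U[<=1] done) at each j in [8,8]:
  j=8: holds
Found at j=8 → formula holds.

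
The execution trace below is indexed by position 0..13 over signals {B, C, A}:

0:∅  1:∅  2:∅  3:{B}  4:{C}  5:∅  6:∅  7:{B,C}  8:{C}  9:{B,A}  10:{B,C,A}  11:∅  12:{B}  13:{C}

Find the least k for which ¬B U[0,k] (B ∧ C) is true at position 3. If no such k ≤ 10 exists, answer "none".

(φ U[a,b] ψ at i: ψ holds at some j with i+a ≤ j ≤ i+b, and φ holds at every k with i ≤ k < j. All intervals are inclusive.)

none

Need earliest j ≥ 3 with (B ∧ C), and ¬B at every k in [3,j-1].
  j=3: rhs fails.
  j=4: rhs fails.
  j=5: rhs fails.
  j=6: rhs fails.
  j=7: rhs holds but lhs fails at k=3.
  j=8: rhs fails.
  j=9: rhs fails.
  j=10: rhs holds but lhs fails at k=3.
  j=11: rhs fails.
  j=12: rhs fails.
  j=13: rhs fails.
No witness within the range → none.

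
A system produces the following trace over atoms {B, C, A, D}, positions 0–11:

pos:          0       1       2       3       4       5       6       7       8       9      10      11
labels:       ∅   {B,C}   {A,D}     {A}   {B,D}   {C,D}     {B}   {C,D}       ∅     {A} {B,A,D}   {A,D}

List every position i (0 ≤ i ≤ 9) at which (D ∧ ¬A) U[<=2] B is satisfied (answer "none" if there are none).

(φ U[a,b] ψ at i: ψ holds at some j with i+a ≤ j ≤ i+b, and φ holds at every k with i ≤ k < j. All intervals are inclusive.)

1, 4, 5, 6

Evaluate at each i in [0,9]:
  i=0: ✗ (lhs fails at k=0 before rhs at j=1)
  i=1: ✓ (rhs at j=1)
  i=2: ✗ (lhs fails at k=2 before rhs at j=4)
  i=3: ✗ (lhs fails at k=3 before rhs at j=4)
  i=4: ✓ (rhs at j=4)
  i=5: ✓ (rhs at j=6; lhs holds on [5,5])
  i=6: ✓ (rhs at j=6)
  i=7: ✗ (no rhs in [7,9])
  i=8: ✗ (lhs fails at k=8 before rhs at j=10)
  i=9: ✗ (lhs fails at k=9 before rhs at j=10)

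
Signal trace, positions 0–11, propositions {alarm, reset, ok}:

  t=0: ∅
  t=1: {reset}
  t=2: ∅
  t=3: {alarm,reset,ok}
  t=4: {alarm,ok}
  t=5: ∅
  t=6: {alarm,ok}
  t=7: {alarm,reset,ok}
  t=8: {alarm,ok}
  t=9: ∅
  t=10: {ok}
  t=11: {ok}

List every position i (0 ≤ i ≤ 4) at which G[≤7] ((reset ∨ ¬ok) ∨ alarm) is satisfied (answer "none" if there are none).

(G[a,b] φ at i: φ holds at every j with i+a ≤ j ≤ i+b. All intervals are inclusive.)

Evaluate at each i in [0,4]:
  i=0: ✓ (all of [0,7])
  i=1: ✓ (all of [1,8])
  i=2: ✓ (all of [2,9])
  i=3: ✗ (fails at j=10)
  i=4: ✗ (fails at j=10)

0, 1, 2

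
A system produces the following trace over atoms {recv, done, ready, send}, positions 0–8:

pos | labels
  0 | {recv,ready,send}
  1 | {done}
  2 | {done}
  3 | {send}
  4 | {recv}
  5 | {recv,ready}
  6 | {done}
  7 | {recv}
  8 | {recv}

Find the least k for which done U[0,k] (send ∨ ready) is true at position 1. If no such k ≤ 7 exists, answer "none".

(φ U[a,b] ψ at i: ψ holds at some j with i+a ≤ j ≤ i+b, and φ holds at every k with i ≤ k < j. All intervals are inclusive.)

Need earliest j ≥ 1 with (send ∨ ready), and done at every k in [1,j-1].
  j=1: rhs fails.
  j=2: rhs fails.
  j=3: rhs holds; lhs holds on [1,2]. k = 2.

2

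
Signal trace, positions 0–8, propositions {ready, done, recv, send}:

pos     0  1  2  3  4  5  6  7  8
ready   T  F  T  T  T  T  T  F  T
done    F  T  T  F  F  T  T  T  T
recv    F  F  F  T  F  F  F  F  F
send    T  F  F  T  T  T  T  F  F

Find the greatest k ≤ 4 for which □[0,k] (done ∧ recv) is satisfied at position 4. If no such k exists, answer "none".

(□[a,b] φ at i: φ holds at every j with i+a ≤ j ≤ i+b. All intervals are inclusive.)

(done ∧ recv) must hold from j=4 onward; find where it first fails.
  j=4: fails → no k works.

none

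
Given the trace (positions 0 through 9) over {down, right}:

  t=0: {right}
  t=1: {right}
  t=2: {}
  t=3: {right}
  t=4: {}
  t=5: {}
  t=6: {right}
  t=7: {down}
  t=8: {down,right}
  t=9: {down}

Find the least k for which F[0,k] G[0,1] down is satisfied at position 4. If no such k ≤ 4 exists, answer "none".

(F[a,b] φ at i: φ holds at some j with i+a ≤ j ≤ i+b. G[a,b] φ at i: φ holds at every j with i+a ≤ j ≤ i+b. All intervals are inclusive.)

Scan j = 4,5,… for G[0,1] down:
  j=4: fails
  j=5: fails
  j=6: fails
  j=7: holds
First hit at j=7, so smallest k = 7-4 = 3.

3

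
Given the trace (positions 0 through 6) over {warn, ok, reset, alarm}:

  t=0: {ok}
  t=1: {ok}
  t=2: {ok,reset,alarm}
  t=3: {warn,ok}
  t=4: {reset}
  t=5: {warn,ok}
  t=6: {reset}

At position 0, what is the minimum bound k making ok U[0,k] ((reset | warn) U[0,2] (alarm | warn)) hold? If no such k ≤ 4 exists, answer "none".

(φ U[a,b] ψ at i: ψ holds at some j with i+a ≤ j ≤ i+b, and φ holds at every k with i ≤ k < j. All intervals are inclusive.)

Need earliest j ≥ 0 with ((reset | warn) U[0,2] (alarm | warn)), and ok at every k in [0,j-1].
  j=0: rhs fails.
  j=1: rhs fails.
  j=2: rhs holds; lhs holds on [0,1]. k = 2.

2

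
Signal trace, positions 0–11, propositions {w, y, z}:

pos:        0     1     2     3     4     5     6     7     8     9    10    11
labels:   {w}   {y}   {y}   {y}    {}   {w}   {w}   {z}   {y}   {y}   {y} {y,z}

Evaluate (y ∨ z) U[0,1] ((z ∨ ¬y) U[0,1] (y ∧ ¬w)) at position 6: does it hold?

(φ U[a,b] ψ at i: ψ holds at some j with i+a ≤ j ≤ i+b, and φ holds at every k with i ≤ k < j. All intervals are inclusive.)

Does not hold

Need some j in [6,7] with ((z ∨ ¬y) U[0,1] (y ∧ ¬w)), and (y ∨ z) at every k in [6,j-1].
  j=6: ((z ∨ ¬y) U[0,1] (y ∧ ¬w)) — fails.
  j=7: ((z ∨ ¬y) U[0,1] (y ∧ ¬w)) holds, but (y ∨ z) fails at k=6 → not this j.
No j in the window works → until fails.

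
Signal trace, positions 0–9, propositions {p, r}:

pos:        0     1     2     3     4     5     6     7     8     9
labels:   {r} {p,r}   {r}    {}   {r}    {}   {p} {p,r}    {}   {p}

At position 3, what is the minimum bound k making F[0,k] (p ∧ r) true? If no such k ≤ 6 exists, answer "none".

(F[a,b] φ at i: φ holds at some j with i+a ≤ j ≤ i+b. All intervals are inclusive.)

Scan j = 3,4,… for (p ∧ r):
  j=3: fails
  j=4: fails
  j=5: fails
  j=6: fails
  j=7: holds
First hit at j=7, so smallest k = 7-3 = 4.

4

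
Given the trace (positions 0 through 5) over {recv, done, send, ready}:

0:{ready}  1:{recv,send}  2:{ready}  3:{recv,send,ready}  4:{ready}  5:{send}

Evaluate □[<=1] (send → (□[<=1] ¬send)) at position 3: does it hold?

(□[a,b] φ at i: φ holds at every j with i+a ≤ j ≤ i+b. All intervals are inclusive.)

False

Check (send → (□[<=1] ¬send)) at every j in [3,4]:
  j=3: antecedent true; consequent fails at 3 → ✗
  j=4: antecedent false → ✓
Fails at j=3 → formula fails.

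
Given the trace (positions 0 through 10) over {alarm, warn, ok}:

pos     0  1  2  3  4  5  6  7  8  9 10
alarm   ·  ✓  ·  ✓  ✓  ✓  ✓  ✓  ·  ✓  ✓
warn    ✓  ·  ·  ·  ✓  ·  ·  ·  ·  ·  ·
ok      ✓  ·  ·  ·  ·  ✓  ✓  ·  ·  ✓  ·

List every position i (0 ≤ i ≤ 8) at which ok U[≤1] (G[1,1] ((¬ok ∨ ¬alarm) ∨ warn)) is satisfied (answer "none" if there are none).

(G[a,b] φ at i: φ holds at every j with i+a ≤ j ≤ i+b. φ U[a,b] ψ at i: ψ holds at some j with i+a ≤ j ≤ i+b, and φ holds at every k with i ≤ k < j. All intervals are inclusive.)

0, 1, 2, 3, 5, 6, 7

Evaluate at each i in [0,8]:
  i=0: ✓ (rhs at j=0)
  i=1: ✓ (rhs at j=1)
  i=2: ✓ (rhs at j=2)
  i=3: ✓ (rhs at j=3)
  i=4: ✗ (no rhs in [4,5])
  i=5: ✓ (rhs at j=6; lhs holds on [5,5])
  i=6: ✓ (rhs at j=6)
  i=7: ✓ (rhs at j=7)
  i=8: ✗ (lhs fails at k=8 before rhs at j=9)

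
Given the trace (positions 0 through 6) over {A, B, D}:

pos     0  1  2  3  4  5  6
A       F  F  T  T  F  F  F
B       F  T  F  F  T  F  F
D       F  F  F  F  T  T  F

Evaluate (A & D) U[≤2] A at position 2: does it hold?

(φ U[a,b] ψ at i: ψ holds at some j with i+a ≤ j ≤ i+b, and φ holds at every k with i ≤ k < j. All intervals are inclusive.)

Holds

Need some j in [2,4] with A, and (A & D) at every k in [2,j-1].
  j=2: A holds; no prefix to check → satisfied.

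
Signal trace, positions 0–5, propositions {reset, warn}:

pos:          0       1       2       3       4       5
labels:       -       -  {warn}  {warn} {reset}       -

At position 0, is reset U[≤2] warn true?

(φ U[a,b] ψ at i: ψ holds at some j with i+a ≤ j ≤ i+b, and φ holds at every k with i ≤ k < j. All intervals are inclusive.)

False

Need some j in [0,2] with warn, and reset at every k in [0,j-1].
  j=0: warn false.
  j=1: warn false.
  j=2: warn holds, but reset fails at k=0 → not this j.
No j in the window works → until fails.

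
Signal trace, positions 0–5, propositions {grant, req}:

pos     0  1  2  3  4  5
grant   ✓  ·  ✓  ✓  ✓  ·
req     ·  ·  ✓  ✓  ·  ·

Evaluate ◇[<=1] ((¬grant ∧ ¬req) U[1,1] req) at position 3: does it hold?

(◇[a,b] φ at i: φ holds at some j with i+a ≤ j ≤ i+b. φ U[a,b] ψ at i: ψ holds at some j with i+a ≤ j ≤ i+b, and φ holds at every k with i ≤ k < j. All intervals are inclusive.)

Check ((¬grant ∧ ¬req) U[1,1] req) at each j in [3,4]:
  j=3: fails
  j=4: fails
No position in the window satisfies it → formula fails.

No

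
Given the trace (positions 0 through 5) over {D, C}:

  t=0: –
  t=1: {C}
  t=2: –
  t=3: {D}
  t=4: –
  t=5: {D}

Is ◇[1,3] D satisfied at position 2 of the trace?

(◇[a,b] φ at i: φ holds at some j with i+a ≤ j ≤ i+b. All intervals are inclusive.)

Yes

Check D at each j in [3,5]:
  j=3: true
  j=4: false
  j=5: true
Found at j=3 → formula holds.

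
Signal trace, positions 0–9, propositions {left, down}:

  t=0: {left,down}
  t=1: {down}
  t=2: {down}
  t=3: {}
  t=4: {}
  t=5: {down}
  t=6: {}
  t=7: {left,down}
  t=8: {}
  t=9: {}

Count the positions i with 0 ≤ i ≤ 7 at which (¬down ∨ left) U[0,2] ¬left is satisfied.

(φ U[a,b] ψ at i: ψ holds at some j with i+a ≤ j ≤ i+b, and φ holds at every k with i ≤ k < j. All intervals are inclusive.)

8

Evaluate at each i in [0,7]:
  i=0: ✓ (rhs at j=1; lhs holds on [0,0])
  i=1: ✓ (rhs at j=1)
  i=2: ✓ (rhs at j=2)
  i=3: ✓ (rhs at j=3)
  i=4: ✓ (rhs at j=4)
  i=5: ✓ (rhs at j=5)
  i=6: ✓ (rhs at j=6)
  i=7: ✓ (rhs at j=8; lhs holds on [7,7])
Positions where it holds: {0, 1, 2, 3, 4, 5, 6, 7} → 8.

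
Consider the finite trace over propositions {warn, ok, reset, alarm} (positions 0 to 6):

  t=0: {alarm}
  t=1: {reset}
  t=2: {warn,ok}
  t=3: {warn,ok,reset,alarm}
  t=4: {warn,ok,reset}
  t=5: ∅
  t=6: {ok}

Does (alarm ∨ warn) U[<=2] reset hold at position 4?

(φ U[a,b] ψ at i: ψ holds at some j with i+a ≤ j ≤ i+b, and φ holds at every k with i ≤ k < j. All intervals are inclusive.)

True

Need some j in [4,6] with reset, and (alarm ∨ warn) at every k in [4,j-1].
  j=4: reset holds; no prefix to check → satisfied.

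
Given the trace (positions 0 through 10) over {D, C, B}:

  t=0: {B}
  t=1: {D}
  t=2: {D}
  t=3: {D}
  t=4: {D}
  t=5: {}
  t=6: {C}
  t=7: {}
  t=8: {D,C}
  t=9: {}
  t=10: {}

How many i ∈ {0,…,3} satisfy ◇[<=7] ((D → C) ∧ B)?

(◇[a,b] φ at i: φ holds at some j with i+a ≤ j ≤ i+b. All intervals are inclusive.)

1

Evaluate at each i in [0,3]:
  i=0: ✓ (witness j=0)
  i=1: ✗ (none in [1,8])
  i=2: ✗ (none in [2,9])
  i=3: ✗ (none in [3,10])
Positions where it holds: {0} → 1.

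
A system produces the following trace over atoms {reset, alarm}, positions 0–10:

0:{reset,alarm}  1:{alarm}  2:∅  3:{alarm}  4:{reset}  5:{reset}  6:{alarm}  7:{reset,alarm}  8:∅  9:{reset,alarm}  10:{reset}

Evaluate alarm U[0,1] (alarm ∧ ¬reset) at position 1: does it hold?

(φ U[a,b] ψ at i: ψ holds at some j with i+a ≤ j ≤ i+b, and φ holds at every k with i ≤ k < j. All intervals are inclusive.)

Yes

Need some j in [1,2] with (alarm ∧ ¬reset), and alarm at every k in [1,j-1].
  j=1: (alarm ∧ ¬reset) holds; no prefix to check → satisfied.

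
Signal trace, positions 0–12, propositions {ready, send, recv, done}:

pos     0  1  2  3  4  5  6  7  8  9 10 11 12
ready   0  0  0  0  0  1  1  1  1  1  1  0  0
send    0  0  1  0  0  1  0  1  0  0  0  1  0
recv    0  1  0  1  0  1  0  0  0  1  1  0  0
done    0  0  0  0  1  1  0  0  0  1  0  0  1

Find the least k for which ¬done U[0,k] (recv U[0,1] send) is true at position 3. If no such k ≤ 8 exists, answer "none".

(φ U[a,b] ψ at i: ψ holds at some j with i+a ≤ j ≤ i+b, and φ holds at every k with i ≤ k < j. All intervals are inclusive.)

none

Need earliest j ≥ 3 with (recv U[0,1] send), and ¬done at every k in [3,j-1].
  j=3: rhs fails.
  j=4: rhs fails.
  j=5: rhs holds but lhs fails at k=4.
  j=6: rhs fails.
  j=7: rhs holds but lhs fails at k=4.
  j=8: rhs fails.
  j=9: rhs fails.
  j=10: rhs holds but lhs fails at k=4.
  j=11: rhs holds but lhs fails at k=4.
No witness within the range → none.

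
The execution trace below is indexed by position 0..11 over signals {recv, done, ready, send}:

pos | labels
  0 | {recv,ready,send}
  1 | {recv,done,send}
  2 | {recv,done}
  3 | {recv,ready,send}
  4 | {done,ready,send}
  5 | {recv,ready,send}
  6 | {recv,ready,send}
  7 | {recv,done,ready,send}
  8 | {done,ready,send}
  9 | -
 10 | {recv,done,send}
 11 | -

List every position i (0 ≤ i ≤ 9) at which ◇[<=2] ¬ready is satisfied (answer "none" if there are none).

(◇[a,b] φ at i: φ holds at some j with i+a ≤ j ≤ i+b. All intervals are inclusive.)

Evaluate at each i in [0,9]:
  i=0: ✓ (witness j=1)
  i=1: ✓ (witness j=1)
  i=2: ✓ (witness j=2)
  i=3: ✗ (none in [3,5])
  i=4: ✗ (none in [4,6])
  i=5: ✗ (none in [5,7])
  i=6: ✗ (none in [6,8])
  i=7: ✓ (witness j=9)
  i=8: ✓ (witness j=9)
  i=9: ✓ (witness j=9)

0, 1, 2, 7, 8, 9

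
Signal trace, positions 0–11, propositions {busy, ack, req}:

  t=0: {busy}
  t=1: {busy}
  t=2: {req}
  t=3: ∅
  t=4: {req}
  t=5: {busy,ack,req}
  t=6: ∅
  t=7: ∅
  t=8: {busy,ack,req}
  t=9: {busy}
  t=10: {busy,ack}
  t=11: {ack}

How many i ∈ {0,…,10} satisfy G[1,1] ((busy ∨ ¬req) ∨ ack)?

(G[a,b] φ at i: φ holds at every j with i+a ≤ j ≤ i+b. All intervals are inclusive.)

9

Evaluate at each i in [0,10]:
  i=0: ✓ (all of [1,1])
  i=1: ✗ (fails at j=2)
  i=2: ✓ (all of [3,3])
  i=3: ✗ (fails at j=4)
  i=4: ✓ (all of [5,5])
  i=5: ✓ (all of [6,6])
  i=6: ✓ (all of [7,7])
  i=7: ✓ (all of [8,8])
  i=8: ✓ (all of [9,9])
  i=9: ✓ (all of [10,10])
  i=10: ✓ (all of [11,11])
Positions where it holds: {0, 2, 4, 5, 6, 7, 8, 9, 10} → 9.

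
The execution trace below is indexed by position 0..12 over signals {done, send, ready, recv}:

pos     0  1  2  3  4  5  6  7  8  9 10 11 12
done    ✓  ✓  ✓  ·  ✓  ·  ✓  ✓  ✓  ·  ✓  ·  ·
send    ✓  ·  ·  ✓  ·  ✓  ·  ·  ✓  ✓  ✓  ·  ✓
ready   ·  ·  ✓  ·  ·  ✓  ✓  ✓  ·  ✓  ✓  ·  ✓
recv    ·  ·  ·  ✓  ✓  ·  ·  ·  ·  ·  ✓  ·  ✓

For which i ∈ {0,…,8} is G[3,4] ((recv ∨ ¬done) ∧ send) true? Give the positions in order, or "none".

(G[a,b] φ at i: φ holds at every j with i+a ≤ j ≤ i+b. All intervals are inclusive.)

6

Evaluate at each i in [0,8]:
  i=0: ✗ (fails at j=4)
  i=1: ✗ (fails at j=4)
  i=2: ✗ (fails at j=6)
  i=3: ✗ (fails at j=6)
  i=4: ✗ (fails at j=7)
  i=5: ✗ (fails at j=8)
  i=6: ✓ (all of [9,10])
  i=7: ✗ (fails at j=11)
  i=8: ✗ (fails at j=11)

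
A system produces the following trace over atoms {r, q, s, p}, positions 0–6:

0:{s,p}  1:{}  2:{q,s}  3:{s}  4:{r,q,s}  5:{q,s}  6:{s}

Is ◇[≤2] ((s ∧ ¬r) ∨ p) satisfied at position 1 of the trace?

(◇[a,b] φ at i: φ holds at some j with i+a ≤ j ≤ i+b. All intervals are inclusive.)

Yes

Check ((s ∧ ¬r) ∨ p) at each j in [1,3]:
  j=1: false
  j=2: true
  j=3: true
Found at j=2 → formula holds.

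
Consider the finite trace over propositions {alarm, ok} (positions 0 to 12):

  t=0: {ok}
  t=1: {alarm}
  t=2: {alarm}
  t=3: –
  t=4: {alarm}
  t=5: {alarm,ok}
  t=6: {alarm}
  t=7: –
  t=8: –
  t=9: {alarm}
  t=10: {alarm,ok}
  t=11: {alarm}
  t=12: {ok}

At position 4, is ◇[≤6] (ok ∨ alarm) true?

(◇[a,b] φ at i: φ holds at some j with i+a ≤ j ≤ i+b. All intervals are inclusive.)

Holds

Check (ok ∨ alarm) at each j in [4,10]:
  j=4: true
  j=5: true
  j=6: true
  j=7: false
  j=8: false
  j=9: true
  j=10: true
Found at j=4 → formula holds.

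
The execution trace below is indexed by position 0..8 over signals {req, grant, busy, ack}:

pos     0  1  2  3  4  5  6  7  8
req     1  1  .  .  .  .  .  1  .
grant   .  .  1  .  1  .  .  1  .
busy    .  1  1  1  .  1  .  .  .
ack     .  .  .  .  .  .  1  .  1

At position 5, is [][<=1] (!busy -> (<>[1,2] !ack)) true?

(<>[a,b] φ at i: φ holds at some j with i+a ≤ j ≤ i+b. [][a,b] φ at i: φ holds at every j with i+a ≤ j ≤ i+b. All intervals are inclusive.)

True

Check (!busy -> (<>[1,2] !ack)) at every j in [5,6]:
  j=5: antecedent false → ✓
  j=6: antecedent true; consequent holds (witness at 7) → ✓
All positions satisfy it → formula holds.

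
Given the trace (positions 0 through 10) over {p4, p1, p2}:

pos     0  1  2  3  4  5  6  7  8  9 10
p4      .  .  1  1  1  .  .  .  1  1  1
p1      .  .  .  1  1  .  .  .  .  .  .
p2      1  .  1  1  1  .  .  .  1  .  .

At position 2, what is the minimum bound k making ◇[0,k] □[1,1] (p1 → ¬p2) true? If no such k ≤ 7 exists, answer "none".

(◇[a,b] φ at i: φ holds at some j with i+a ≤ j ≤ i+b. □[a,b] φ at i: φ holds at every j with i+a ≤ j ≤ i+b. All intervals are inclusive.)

2

Scan j = 2,3,… for □[1,1] (p1 → ¬p2):
  j=2: fails
  j=3: fails
  j=4: holds
First hit at j=4, so smallest k = 4-2 = 2.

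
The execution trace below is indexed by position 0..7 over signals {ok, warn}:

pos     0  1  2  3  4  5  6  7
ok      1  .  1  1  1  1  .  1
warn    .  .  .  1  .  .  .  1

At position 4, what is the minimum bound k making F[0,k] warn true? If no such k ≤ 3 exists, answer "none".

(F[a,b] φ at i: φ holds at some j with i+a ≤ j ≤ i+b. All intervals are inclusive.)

3

Scan j = 4,5,… for warn:
  j=4: fails
  j=5: fails
  j=6: fails
  j=7: holds
First hit at j=7, so smallest k = 7-4 = 3.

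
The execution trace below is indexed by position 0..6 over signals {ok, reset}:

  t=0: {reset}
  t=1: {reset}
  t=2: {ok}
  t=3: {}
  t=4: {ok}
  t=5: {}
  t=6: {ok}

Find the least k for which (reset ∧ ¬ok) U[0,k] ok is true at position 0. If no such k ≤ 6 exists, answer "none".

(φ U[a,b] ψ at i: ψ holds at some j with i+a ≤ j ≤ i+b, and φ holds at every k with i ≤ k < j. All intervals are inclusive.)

Need earliest j ≥ 0 with ok, and (reset ∧ ¬ok) at every k in [0,j-1].
  j=0: rhs fails.
  j=1: rhs fails.
  j=2: rhs holds; lhs holds on [0,1]. k = 2.

2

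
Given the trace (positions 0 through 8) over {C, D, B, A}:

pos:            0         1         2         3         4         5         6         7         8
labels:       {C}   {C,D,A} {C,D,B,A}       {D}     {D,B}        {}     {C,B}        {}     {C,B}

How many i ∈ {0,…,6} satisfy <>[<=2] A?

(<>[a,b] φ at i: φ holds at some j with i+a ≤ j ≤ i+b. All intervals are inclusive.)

3

Evaluate at each i in [0,6]:
  i=0: ✓ (witness j=1)
  i=1: ✓ (witness j=1)
  i=2: ✓ (witness j=2)
  i=3: ✗ (none in [3,5])
  i=4: ✗ (none in [4,6])
  i=5: ✗ (none in [5,7])
  i=6: ✗ (none in [6,8])
Positions where it holds: {0, 1, 2} → 3.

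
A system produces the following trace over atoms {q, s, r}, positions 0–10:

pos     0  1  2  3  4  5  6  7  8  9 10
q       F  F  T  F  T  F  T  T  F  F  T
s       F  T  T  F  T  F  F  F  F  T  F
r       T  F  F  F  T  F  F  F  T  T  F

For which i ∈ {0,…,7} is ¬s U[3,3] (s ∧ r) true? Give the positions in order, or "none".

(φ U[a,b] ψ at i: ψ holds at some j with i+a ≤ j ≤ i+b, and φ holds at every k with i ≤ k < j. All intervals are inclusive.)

6

Evaluate at each i in [0,7]:
  i=0: ✗ (no rhs in [3,3])
  i=1: ✗ (lhs fails at k=1 before rhs at j=4)
  i=2: ✗ (no rhs in [5,5])
  i=3: ✗ (no rhs in [6,6])
  i=4: ✗ (no rhs in [7,7])
  i=5: ✗ (no rhs in [8,8])
  i=6: ✓ (rhs at j=9; lhs holds on [6,8])
  i=7: ✗ (no rhs in [10,10])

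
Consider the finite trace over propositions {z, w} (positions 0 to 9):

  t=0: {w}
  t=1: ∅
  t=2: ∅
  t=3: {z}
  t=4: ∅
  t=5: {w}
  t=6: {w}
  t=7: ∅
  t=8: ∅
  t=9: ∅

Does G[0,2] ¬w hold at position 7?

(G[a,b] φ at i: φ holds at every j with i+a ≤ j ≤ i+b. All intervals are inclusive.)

True

Check ¬w at every j in [7,9]:
  j=7: true
  j=8: true
  j=9: true
All positions satisfy it → formula holds.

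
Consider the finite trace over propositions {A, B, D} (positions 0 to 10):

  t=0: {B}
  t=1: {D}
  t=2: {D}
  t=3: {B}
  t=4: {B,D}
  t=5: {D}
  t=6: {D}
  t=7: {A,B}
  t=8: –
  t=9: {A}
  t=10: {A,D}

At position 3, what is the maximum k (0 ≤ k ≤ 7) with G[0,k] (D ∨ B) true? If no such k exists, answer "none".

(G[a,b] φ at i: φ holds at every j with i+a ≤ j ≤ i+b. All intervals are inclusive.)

4

(D ∨ B) must hold from j=3 onward; find where it first fails.
  j=3: holds
  j=4: holds
  j=5: holds
  j=6: holds
  j=7: holds
  j=8: fails
Holds on [3,7], so largest k = 4.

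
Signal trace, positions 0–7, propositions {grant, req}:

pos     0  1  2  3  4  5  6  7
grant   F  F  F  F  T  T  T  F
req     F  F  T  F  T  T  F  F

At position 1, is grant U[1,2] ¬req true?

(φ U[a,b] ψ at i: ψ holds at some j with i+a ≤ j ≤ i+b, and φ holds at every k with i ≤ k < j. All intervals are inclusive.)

Need some j in [2,3] with ¬req, and grant at every k in [1,j-1].
  j=2: ¬req false.
  j=3: ¬req holds, but grant fails at k=1 → not this j.
No j in the window works → until fails.

Does not hold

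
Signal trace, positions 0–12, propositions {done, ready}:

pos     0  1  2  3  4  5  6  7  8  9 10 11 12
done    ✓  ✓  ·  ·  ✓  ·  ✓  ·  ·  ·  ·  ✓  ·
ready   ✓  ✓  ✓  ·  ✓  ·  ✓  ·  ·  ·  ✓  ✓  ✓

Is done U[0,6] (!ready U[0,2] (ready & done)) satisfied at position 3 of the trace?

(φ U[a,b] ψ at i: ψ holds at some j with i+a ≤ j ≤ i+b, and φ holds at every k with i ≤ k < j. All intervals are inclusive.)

Yes

Need some j in [3,9] with (!ready U[0,2] (ready & done)), and done at every k in [3,j-1].
  j=3: (!ready U[0,2] (ready & done)) holds; no prefix to check → satisfied.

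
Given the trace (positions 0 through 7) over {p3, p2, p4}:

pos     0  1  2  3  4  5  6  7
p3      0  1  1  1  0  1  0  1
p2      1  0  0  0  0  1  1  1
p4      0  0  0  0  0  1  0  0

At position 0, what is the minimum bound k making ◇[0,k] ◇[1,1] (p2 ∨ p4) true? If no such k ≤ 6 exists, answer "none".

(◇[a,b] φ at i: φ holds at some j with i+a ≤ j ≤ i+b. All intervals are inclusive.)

Scan j = 0,1,… for ◇[1,1] (p2 ∨ p4):
  j=0: fails
  j=1: fails
  j=2: fails
  j=3: fails
  j=4: holds
First hit at j=4, so smallest k = 4-0 = 4.

4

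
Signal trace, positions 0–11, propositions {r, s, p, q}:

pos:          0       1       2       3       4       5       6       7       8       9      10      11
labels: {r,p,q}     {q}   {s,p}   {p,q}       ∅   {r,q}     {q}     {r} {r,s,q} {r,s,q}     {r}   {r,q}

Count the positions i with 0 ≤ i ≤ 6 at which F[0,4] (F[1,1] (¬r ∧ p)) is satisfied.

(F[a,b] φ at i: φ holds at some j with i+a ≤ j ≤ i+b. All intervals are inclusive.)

3

Evaluate at each i in [0,6]:
  i=0: ✓ (witness j=1)
  i=1: ✓ (witness j=1)
  i=2: ✓ (witness j=2)
  i=3: ✗ (none in [3,7])
  i=4: ✗ (none in [4,8])
  i=5: ✗ (none in [5,9])
  i=6: ✗ (none in [6,10])
Positions where it holds: {0, 1, 2} → 3.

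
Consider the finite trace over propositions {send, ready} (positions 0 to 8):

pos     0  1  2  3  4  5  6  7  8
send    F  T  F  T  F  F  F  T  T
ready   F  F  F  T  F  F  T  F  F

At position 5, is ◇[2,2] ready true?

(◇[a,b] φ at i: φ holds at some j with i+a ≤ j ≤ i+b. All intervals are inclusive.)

Check ready at each j in [7,7]:
  j=7: false
No position in the window satisfies it → formula fails.

False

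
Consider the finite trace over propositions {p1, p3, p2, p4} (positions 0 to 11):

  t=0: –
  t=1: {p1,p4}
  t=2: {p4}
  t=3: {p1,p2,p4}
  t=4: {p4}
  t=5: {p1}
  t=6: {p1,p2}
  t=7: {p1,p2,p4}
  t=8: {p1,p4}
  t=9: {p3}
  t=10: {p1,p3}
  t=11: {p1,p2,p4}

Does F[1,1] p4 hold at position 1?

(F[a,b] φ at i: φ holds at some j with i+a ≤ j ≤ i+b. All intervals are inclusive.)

Check p4 at each j in [2,2]:
  j=2: true
Found at j=2 → formula holds.

True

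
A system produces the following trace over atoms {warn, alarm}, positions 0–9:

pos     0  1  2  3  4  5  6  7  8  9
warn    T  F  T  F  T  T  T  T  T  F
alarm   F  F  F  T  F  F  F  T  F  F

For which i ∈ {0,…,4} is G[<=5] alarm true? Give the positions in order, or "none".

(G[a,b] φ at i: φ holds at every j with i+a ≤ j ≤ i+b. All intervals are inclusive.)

none

Evaluate at each i in [0,4]:
  i=0: ✗ (fails at j=0)
  i=1: ✗ (fails at j=1)
  i=2: ✗ (fails at j=2)
  i=3: ✗ (fails at j=4)
  i=4: ✗ (fails at j=4)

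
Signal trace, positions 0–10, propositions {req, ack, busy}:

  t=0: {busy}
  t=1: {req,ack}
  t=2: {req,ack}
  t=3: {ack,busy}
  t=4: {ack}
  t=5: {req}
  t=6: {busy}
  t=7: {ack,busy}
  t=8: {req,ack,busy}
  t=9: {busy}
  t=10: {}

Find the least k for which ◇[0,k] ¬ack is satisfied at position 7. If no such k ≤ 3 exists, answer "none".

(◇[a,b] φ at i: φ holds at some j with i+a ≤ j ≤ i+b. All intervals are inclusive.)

Scan j = 7,8,… for ¬ack:
  j=7: fails
  j=8: fails
  j=9: holds
First hit at j=9, so smallest k = 9-7 = 2.

2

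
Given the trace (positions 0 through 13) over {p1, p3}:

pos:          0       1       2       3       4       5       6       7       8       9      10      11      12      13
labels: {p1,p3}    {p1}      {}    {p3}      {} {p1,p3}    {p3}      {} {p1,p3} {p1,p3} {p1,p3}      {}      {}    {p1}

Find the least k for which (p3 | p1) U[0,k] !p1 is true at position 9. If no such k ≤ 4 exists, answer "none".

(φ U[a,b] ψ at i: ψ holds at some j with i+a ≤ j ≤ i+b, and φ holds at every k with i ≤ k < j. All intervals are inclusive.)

2

Need earliest j ≥ 9 with !p1, and (p3 | p1) at every k in [9,j-1].
  j=9: rhs fails.
  j=10: rhs fails.
  j=11: rhs holds; lhs holds on [9,10]. k = 2.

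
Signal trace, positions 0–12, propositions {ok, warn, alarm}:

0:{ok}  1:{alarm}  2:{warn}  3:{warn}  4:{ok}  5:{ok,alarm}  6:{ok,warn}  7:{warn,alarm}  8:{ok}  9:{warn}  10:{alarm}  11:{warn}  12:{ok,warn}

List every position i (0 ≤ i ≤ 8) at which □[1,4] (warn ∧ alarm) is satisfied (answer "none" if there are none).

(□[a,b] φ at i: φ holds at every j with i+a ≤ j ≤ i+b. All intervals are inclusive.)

Evaluate at each i in [0,8]:
  i=0: ✗ (fails at j=1)
  i=1: ✗ (fails at j=2)
  i=2: ✗ (fails at j=3)
  i=3: ✗ (fails at j=4)
  i=4: ✗ (fails at j=5)
  i=5: ✗ (fails at j=6)
  i=6: ✗ (fails at j=8)
  i=7: ✗ (fails at j=8)
  i=8: ✗ (fails at j=9)

none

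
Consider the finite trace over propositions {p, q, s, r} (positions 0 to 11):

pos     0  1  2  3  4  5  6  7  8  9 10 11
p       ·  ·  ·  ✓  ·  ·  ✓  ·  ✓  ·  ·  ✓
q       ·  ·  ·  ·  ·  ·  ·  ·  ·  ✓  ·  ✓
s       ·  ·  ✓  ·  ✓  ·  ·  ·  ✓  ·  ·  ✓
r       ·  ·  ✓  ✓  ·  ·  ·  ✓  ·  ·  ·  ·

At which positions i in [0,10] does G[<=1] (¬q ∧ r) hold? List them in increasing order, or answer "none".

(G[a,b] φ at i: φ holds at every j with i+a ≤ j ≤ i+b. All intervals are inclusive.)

2

Evaluate at each i in [0,10]:
  i=0: ✗ (fails at j=0)
  i=1: ✗ (fails at j=1)
  i=2: ✓ (all of [2,3])
  i=3: ✗ (fails at j=4)
  i=4: ✗ (fails at j=4)
  i=5: ✗ (fails at j=5)
  i=6: ✗ (fails at j=6)
  i=7: ✗ (fails at j=8)
  i=8: ✗ (fails at j=8)
  i=9: ✗ (fails at j=9)
  i=10: ✗ (fails at j=10)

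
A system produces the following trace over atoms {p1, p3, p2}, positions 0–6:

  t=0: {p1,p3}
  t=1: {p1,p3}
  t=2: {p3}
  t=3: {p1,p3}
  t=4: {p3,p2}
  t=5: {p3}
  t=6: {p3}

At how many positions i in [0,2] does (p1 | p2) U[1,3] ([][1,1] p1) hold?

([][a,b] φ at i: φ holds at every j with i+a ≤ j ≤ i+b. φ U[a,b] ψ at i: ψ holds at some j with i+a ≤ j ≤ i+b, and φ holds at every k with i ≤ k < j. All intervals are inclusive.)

Evaluate at each i in [0,2]:
  i=0: ✓ (rhs at j=2; lhs holds on [0,1])
  i=1: ✓ (rhs at j=2; lhs holds on [1,1])
  i=2: ✗ (no rhs in [3,5])
Positions where it holds: {0, 1} → 2.

2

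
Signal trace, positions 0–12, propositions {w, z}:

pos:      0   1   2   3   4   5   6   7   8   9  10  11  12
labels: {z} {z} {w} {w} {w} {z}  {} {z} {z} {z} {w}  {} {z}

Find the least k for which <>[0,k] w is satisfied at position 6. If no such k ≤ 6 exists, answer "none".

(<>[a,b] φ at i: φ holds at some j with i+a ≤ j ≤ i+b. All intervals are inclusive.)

Scan j = 6,7,… for w:
  j=6: fails
  j=7: fails
  j=8: fails
  j=9: fails
  j=10: holds
First hit at j=10, so smallest k = 10-6 = 4.

4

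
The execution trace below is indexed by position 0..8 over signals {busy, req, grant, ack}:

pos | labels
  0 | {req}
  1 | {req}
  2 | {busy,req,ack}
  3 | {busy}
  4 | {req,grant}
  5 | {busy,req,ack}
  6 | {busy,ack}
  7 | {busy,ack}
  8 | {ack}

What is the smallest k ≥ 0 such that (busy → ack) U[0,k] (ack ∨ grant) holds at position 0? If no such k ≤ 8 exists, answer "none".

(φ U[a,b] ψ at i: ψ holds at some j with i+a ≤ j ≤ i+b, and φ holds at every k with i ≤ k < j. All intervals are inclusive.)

Need earliest j ≥ 0 with (ack ∨ grant), and (busy → ack) at every k in [0,j-1].
  j=0: rhs fails.
  j=1: rhs fails.
  j=2: rhs holds; lhs holds on [0,1]. k = 2.

2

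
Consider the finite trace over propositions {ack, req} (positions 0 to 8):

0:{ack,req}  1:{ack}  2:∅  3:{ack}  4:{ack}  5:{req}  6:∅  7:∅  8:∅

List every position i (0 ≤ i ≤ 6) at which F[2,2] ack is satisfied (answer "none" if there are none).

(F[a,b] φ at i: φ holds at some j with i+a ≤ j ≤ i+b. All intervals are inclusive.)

Evaluate at each i in [0,6]:
  i=0: ✗ (none in [2,2])
  i=1: ✓ (witness j=3)
  i=2: ✓ (witness j=4)
  i=3: ✗ (none in [5,5])
  i=4: ✗ (none in [6,6])
  i=5: ✗ (none in [7,7])
  i=6: ✗ (none in [8,8])

1, 2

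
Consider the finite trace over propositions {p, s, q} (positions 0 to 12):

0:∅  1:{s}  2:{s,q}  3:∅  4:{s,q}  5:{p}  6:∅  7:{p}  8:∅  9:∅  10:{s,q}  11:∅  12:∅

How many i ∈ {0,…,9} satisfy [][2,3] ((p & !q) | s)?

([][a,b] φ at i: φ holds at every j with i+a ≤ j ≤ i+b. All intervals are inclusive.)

1

Evaluate at each i in [0,9]:
  i=0: ✗ (fails at j=3)
  i=1: ✗ (fails at j=3)
  i=2: ✓ (all of [4,5])
  i=3: ✗ (fails at j=6)
  i=4: ✗ (fails at j=6)
  i=5: ✗ (fails at j=8)
  i=6: ✗ (fails at j=8)
  i=7: ✗ (fails at j=9)
  i=8: ✗ (fails at j=11)
  i=9: ✗ (fails at j=11)
Positions where it holds: {2} → 1.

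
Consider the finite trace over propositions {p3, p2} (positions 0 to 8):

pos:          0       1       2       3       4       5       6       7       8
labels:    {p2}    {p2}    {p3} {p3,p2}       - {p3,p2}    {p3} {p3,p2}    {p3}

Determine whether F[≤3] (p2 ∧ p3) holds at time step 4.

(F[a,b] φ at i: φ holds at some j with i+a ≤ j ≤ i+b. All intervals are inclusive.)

Check (p2 ∧ p3) at each j in [4,7]:
  j=4: false
  j=5: true
  j=6: false
  j=7: true
Found at j=5 → formula holds.

Holds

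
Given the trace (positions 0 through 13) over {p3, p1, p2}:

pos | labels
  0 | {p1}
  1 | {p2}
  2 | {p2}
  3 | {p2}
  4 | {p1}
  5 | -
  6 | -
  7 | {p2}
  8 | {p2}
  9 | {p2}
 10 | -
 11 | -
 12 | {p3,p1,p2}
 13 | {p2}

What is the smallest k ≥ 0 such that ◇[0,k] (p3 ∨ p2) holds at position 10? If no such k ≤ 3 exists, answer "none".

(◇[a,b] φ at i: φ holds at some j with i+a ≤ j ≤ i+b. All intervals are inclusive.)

2

Scan j = 10,11,… for (p3 ∨ p2):
  j=10: fails
  j=11: fails
  j=12: holds
First hit at j=12, so smallest k = 12-10 = 2.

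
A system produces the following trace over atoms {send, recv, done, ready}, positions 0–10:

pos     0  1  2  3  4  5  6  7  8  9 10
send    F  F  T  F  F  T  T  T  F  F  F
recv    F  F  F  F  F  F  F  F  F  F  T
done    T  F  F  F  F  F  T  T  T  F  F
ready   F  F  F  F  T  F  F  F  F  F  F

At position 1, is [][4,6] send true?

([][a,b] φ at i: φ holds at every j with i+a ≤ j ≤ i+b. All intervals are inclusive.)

Yes

Check send at every j in [5,7]:
  j=5: true
  j=6: true
  j=7: true
All positions satisfy it → formula holds.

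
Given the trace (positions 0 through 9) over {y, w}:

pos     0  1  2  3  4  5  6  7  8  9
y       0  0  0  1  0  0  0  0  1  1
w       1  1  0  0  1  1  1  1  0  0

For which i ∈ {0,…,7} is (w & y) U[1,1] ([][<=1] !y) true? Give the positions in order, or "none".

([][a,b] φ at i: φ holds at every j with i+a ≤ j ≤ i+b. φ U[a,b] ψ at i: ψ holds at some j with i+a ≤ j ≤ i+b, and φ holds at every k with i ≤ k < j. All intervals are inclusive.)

none

Evaluate at each i in [0,7]:
  i=0: ✗ (lhs fails at k=0 before rhs at j=1)
  i=1: ✗ (no rhs in [2,2])
  i=2: ✗ (no rhs in [3,3])
  i=3: ✗ (lhs fails at k=3 before rhs at j=4)
  i=4: ✗ (lhs fails at k=4 before rhs at j=5)
  i=5: ✗ (lhs fails at k=5 before rhs at j=6)
  i=6: ✗ (no rhs in [7,7])
  i=7: ✗ (no rhs in [8,8])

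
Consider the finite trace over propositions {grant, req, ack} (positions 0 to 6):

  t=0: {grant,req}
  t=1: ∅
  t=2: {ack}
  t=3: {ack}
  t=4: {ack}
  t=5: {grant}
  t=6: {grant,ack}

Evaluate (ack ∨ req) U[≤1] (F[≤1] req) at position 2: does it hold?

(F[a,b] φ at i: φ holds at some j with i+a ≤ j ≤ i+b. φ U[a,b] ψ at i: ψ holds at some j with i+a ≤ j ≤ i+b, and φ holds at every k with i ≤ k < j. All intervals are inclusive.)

Need some j in [2,3] with F[≤1] req, and (ack ∨ req) at every k in [2,j-1].
  j=2: F[≤1] req — fails (none in [2,3]).
  j=3: F[≤1] req — fails (none in [3,4]).
No j in the window works → until fails.

False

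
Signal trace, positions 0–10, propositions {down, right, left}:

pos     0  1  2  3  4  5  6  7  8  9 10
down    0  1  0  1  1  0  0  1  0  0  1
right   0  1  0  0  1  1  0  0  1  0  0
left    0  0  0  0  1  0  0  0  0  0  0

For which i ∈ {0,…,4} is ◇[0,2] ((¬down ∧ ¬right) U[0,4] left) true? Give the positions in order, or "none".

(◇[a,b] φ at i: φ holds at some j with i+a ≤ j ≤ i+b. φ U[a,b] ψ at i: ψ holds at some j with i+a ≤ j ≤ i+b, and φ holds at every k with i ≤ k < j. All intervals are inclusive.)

Evaluate at each i in [0,4]:
  i=0: ✗ (none in [0,2])
  i=1: ✗ (none in [1,3])
  i=2: ✓ (witness j=4)
  i=3: ✓ (witness j=4)
  i=4: ✓ (witness j=4)

2, 3, 4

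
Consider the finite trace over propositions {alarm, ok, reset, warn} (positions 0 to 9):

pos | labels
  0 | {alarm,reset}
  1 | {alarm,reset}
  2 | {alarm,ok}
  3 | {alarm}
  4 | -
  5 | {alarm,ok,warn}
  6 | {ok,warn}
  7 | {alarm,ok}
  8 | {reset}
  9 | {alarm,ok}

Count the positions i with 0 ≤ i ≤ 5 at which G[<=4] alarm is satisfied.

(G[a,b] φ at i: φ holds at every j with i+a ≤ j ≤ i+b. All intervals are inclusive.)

0

Evaluate at each i in [0,5]:
  i=0: ✗ (fails at j=4)
  i=1: ✗ (fails at j=4)
  i=2: ✗ (fails at j=4)
  i=3: ✗ (fails at j=4)
  i=4: ✗ (fails at j=4)
  i=5: ✗ (fails at j=6)
Positions where it holds: {} → 0.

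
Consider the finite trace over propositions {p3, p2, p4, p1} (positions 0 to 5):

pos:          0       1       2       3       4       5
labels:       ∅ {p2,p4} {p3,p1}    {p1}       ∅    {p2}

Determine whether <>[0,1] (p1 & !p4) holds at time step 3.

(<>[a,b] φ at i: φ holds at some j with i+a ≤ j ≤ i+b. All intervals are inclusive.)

Check (p1 & !p4) at each j in [3,4]:
  j=3: true
  j=4: false
Found at j=3 → formula holds.

Yes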